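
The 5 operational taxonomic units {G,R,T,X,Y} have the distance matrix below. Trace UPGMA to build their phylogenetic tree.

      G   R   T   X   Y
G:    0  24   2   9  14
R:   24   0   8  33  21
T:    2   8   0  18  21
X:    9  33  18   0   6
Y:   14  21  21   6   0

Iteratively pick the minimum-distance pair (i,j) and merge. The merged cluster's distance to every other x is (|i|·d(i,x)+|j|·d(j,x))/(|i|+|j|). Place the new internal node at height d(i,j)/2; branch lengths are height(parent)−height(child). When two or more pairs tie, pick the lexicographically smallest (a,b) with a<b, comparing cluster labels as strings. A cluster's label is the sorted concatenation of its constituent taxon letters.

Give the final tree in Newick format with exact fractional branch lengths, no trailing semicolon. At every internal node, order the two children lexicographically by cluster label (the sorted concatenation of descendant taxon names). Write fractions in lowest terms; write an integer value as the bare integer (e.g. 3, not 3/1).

step 1: merge (G,T) at d=2; branch lengths G→1, T→1; new cluster GT
  updated: d(GT,R)=16, d(GT,X)=27/2, d(GT,Y)=35/2
step 2: merge (X,Y) at d=6; branch lengths X→3, Y→3; new cluster XY
  updated: d(GT,XY)=31/2, d(R,XY)=27
step 3: merge (GT,XY) at d=31/2; branch lengths GT→27/4, XY→19/4; new cluster GTXY
  updated: d(GTXY,R)=43/2
step 4: merge (GTXY,R) at d=43/2; branch lengths GTXY→3, R→43/4; new cluster GRTXY
final tree: (((G:1,T:1):27/4,(X:3,Y:3):19/4):3,R:43/4)
total length: 133/4

(((G:1,T:1):27/4,(X:3,Y:3):19/4):3,R:43/4)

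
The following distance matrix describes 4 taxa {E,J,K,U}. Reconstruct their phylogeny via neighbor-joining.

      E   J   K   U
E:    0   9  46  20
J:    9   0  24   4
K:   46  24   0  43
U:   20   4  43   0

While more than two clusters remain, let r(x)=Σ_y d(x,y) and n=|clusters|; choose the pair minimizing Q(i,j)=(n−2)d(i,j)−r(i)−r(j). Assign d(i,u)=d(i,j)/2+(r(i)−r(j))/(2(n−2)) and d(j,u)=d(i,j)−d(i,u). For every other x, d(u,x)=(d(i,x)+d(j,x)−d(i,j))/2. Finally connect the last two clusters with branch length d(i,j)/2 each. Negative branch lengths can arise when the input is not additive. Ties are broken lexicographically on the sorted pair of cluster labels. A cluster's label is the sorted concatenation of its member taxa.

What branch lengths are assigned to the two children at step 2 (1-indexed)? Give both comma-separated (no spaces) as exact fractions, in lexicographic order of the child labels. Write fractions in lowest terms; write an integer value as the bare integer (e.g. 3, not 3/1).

step 1: merge (E,U) at d=20, Q=-102; branch lengths E→12, U→8; new cluster EU
  updated: d(EU,J)=-7/2, d(EU,K)=69/2
step 2: merge (EU,J) at d=-7/2, Q=-55; branch lengths EU→7/2, J→-7; new cluster EJU
  updated: d(EJU,K)=31
step 3: merge (EJU,K) at d=31; branch lengths EJU→31/2, K→31/2; new cluster EJKU
final tree: (((E:12,U:8):7/2,J:-7):31/2,K:31/2)
total length: 95/2

7/2,-7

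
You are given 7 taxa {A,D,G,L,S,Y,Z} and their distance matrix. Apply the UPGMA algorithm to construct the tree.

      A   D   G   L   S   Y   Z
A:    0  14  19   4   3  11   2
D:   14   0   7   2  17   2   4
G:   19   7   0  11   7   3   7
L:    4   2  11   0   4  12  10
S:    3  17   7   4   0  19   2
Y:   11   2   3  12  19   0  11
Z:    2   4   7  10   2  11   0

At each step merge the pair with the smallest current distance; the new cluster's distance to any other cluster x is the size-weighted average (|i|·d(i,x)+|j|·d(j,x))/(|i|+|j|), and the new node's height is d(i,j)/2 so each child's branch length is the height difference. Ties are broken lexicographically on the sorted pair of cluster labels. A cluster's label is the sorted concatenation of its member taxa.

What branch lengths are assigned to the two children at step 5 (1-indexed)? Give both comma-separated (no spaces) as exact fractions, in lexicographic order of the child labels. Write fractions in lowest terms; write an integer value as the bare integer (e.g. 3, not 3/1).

3,5/2

1. join A+Z (d=2) ⇒ AZ; edges |A|=1, |Z|=1
  updated: d(AZ,D)=9, d(AZ,G)=13, d(AZ,L)=7, d(AZ,S)=5/2, d(AZ,Y)=11
2. join D+L (d=2) ⇒ DL; edges |D|=1, |L|=1
  updated: d(AZ,DL)=8, d(DL,G)=9, d(DL,S)=21/2, d(DL,Y)=7
3. join AZ+S (d=5/2) ⇒ ASZ; edges |AZ|=1/4, |S|=5/4
  updated: d(ASZ,DL)=53/6, d(ASZ,G)=11, d(ASZ,Y)=41/3
4. join G+Y (d=3) ⇒ GY; edges |G|=3/2, |Y|=3/2
  updated: d(ASZ,GY)=37/3, d(DL,GY)=8
5. join DL+GY (d=8) ⇒ DGLY; edges |DL|=3, |GY|=5/2
  updated: d(ASZ,DGLY)=127/12
6. join ASZ+DGLY (d=127/12) ⇒ ADGLSYZ; edges |ASZ|=97/24, |DGLY|=31/24
final tree: (((A:1,Z:1):1/4,S:5/4):97/24,((D:1,L:1):3,(G:3/2,Y:3/2):5/2):31/24)
total length: 58/3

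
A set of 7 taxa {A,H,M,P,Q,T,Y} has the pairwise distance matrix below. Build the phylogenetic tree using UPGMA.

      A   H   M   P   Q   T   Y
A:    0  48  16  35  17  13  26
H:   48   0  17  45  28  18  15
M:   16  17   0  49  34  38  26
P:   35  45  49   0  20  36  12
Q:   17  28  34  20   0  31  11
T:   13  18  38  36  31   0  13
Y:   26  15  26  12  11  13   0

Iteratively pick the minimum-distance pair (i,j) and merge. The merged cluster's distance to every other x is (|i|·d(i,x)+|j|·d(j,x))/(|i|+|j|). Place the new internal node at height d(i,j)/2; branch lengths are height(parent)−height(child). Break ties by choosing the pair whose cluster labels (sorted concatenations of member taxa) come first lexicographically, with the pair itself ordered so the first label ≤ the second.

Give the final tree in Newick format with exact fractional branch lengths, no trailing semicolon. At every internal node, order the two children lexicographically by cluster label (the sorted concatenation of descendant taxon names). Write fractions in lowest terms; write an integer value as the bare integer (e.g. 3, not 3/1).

iteration 1: select Q,Y (d=11); attach at lengths (11/2, 11/2); label the merged cluster QY
  updated: d(A,QY)=43/2, d(H,QY)=43/2, d(M,QY)=30, d(P,QY)=16, d(QY,T)=22
iteration 2: select A,T (d=13); attach at lengths (13/2, 13/2); label the merged cluster AT
  updated: d(AT,H)=33, d(AT,M)=27, d(AT,P)=71/2, d(AT,QY)=87/4
iteration 3: select P,QY (d=16); attach at lengths (8, 5/2); label the merged cluster PQY
  updated: d(AT,PQY)=79/3, d(H,PQY)=88/3, d(M,PQY)=109/3
iteration 4: select H,M (d=17); attach at lengths (17/2, 17/2); label the merged cluster HM
  updated: d(AT,HM)=30, d(HM,PQY)=197/6
iteration 5: select AT,PQY (d=79/3); attach at lengths (20/3, 31/6); label the merged cluster APQTY
  updated: d(APQTY,HM)=317/10
iteration 6: select APQTY,HM (d=317/10); attach at lengths (161/60, 147/20); label the merged cluster AHMPQTY
final tree: (((A:13/2,T:13/2):20/3,(P:8,(Q:11/2,Y:11/2):5/2):31/6):161/60,(H:17/2,M:17/2):147/20)
total length: 2201/30

(((A:13/2,T:13/2):20/3,(P:8,(Q:11/2,Y:11/2):5/2):31/6):161/60,(H:17/2,M:17/2):147/20)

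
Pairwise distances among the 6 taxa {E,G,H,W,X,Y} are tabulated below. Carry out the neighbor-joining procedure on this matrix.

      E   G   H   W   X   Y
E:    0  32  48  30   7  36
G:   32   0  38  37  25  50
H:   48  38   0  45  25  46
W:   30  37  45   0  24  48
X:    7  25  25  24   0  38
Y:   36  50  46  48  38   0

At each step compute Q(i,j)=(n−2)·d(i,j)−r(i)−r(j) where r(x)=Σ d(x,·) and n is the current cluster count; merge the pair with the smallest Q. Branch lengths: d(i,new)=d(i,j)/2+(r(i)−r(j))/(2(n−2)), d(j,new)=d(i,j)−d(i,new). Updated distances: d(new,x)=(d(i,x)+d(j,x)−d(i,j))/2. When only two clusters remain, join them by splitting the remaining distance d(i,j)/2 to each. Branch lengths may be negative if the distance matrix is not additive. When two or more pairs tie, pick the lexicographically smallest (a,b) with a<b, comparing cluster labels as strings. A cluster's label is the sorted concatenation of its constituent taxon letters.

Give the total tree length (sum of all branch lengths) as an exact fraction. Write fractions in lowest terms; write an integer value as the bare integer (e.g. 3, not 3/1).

1587/16

step 1: merge (E,X) at d=7, Q=-244; branch lengths E→31/4, X→-3/4; new cluster EX
  updated: d(EX,G)=25, d(EX,H)=33, d(EX,W)=47/2, d(EX,Y)=67/2
step 2: merge (H,Y) at d=46, Q=-403/2; branch lengths H→245/12, Y→307/12; new cluster HY
  updated: d(EX,HY)=41/4, d(G,HY)=21, d(HY,W)=47/2
step 3: merge (EX,W) at d=47/2, Q=-383/4; branch lengths EX→87/16, W→289/16; new cluster EWX
  updated: d(EWX,G)=77/4, d(EWX,HY)=41/8
step 4: merge (EWX,G) at d=77/4, Q=-363/8; branch lengths EWX→27/16, G→281/16; new cluster EGWX
  updated: d(EGWX,HY)=55/16
step 5: merge (EGWX,HY) at d=55/16; branch lengths EGWX→55/32, HY→55/32; new cluster EGHWXY
final tree: ((((E:31/4,X:-3/4):87/16,W:289/16):27/16,G:281/16):55/32,(H:245/12,Y:307/12):55/32)
total length: 1587/16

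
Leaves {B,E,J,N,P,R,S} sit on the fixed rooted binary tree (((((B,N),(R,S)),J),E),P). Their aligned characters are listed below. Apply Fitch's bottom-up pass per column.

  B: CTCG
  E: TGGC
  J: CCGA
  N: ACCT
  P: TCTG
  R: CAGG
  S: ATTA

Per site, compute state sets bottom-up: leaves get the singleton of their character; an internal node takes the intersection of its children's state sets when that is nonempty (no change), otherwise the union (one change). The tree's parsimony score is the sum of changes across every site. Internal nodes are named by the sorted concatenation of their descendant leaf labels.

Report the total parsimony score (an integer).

site 0, node BN: B={C} ∪ N={A} → {A,C} (+1)
site 0, node RS: R={C} ∪ S={A} → {A,C} (+1)
site 0, node BNRS: BN={A,C} ∩ RS={A,C} → {A,C} (+0)
site 0, node BJNRS: BNRS={A,C} ∩ J={C} → {C} (+0)
site 0, node BEJNRS: BJNRS={C} ∪ E={T} → {C,T} (+1)
site 0, node BEJNPRS: BEJNRS={C,T} ∩ P={T} → {T} (+0)
site 1, node BN: B={T} ∪ N={C} → {C,T} (+1)
site 1, node RS: R={A} ∪ S={T} → {A,T} (+1)
site 1, node BNRS: BN={C,T} ∩ RS={A,T} → {T} (+0)
site 1, node BJNRS: BNRS={T} ∪ J={C} → {C,T} (+1)
site 1, node BEJNRS: BJNRS={C,T} ∪ E={G} → {C,G,T} (+1)
site 1, node BEJNPRS: BEJNRS={C,G,T} ∩ P={C} → {C} (+0)
site 2, node BN: B={C} ∩ N={C} → {C} (+0)
site 2, node RS: R={G} ∪ S={T} → {G,T} (+1)
site 2, node BNRS: BN={C} ∪ RS={G,T} → {C,G,T} (+1)
site 2, node BJNRS: BNRS={C,G,T} ∩ J={G} → {G} (+0)
site 2, node BEJNRS: BJNRS={G} ∩ E={G} → {G} (+0)
site 2, node BEJNPRS: BEJNRS={G} ∪ P={T} → {G,T} (+1)
site 3, node BN: B={G} ∪ N={T} → {G,T} (+1)
site 3, node RS: R={G} ∪ S={A} → {A,G} (+1)
site 3, node BNRS: BN={G,T} ∩ RS={A,G} → {G} (+0)
site 3, node BJNRS: BNRS={G} ∪ J={A} → {A,G} (+1)
site 3, node BEJNRS: BJNRS={A,G} ∪ E={C} → {A,C,G} (+1)
site 3, node BEJNPRS: BEJNRS={A,C,G} ∩ P={G} → {G} (+0)
per-site changes: [3, 4, 3, 4]; total = 14

14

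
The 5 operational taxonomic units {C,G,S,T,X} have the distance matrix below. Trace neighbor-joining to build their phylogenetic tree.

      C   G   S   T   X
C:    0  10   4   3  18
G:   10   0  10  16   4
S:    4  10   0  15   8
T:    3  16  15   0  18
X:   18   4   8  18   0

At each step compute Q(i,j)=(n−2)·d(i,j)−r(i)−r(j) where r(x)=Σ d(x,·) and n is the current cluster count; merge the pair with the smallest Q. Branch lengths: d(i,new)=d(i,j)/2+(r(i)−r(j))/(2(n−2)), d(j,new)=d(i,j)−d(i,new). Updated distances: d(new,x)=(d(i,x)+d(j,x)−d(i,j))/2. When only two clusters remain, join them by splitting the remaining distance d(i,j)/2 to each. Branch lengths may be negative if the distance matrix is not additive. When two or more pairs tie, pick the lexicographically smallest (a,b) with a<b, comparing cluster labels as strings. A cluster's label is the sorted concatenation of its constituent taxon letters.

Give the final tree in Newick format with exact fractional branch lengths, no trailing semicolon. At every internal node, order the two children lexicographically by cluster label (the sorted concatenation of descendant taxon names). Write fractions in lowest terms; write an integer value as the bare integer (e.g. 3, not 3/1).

((((C:-4/3,T:13/3):13/2,S:3/2):11/2,G:5/4):11/8,X:11/8)

iteration 1: select C,T (d=3, Q=-78); attach at lengths (-4/3, 13/3); label the merged cluster CT
  updated: d(CT,G)=23/2, d(CT,S)=8, d(CT,X)=33/2
iteration 2: select CT,S (d=8, Q=-46); attach at lengths (13/2, 3/2); label the merged cluster CST
  updated: d(CST,G)=27/4, d(CST,X)=33/4
iteration 3: select CST,G (d=27/4, Q=-19); attach at lengths (11/2, 5/4); label the merged cluster CGST
  updated: d(CGST,X)=11/4
iteration 4: select CGST,X (d=11/4); attach at lengths (11/8, 11/8); label the merged cluster CGSTX
final tree: ((((C:-4/3,T:13/3):13/2,S:3/2):11/2,G:5/4):11/8,X:11/8)
total length: 41/2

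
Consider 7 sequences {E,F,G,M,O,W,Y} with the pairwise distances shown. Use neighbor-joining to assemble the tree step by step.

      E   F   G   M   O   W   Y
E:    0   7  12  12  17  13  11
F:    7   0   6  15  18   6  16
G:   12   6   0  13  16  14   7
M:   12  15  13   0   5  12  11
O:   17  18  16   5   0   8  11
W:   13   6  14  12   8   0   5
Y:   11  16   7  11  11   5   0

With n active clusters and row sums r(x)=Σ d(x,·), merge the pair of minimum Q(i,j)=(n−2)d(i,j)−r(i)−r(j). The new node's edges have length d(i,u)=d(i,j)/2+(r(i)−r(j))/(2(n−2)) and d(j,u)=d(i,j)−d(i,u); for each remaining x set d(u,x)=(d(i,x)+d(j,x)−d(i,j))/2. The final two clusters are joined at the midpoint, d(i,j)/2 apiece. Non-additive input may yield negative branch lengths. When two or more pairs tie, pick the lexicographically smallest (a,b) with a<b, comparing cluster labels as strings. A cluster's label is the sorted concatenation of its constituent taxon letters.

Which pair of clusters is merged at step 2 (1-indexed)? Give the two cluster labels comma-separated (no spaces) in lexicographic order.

E,F

step 1: merge (M,O) at d=5, Q=-118; branch lengths M→9/5, O→16/5; new cluster MO
  updated: d(E,MO)=12, d(F,MO)=14, d(G,MO)=12, d(MO,W)=15/2, d(MO,Y)=17/2
step 2: merge (E,F) at d=7, Q=-76; branch lengths E→17/4, F→11/4; new cluster EF
  updated: d(EF,G)=11/2, d(EF,MO)=19/2, d(EF,W)=6, d(EF,Y)=10
step 3: merge (EF,G) at d=11/2, Q=-53; branch lengths EF→3/2, G→4; new cluster EFG
  updated: d(EFG,MO)=8, d(EFG,W)=29/4, d(EFG,Y)=23/4
step 4: merge (EFG,MO) at d=8, Q=-29; branch lengths EFG→13/4, MO→19/4; new cluster EFGMO
  updated: d(EFGMO,W)=27/8, d(EFGMO,Y)=25/8
step 5: merge (EFGMO,W) at d=27/8, Q=-23/2; branch lengths EFGMO→3/4, W→21/8; new cluster EFGMOW
  updated: d(EFGMOW,Y)=19/8
step 6: merge (EFGMOW,Y) at d=19/8; branch lengths EFGMOW→19/16, Y→19/16; new cluster EFGMOWY
final tree: (((((E:17/4,F:11/4):3/2,G:4):13/4,(M:9/5,O:16/5):19/4):3/4,W:21/8):19/16,Y:19/16)
total length: 125/4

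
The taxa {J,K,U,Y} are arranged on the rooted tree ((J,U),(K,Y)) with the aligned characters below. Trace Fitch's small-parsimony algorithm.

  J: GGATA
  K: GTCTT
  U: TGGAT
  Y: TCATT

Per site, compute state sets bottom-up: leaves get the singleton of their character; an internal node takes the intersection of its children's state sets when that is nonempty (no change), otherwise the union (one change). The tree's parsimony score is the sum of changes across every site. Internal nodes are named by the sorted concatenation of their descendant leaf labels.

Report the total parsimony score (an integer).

site 0, node JU: J={G} ∪ U={T} → {G,T} (+1)
site 0, node KY: K={G} ∪ Y={T} → {G,T} (+1)
site 0, node JKUY: JU={G,T} ∩ KY={G,T} → {G,T} (+0)
site 1, node JU: J={G} ∩ U={G} → {G} (+0)
site 1, node KY: K={T} ∪ Y={C} → {C,T} (+1)
site 1, node JKUY: JU={G} ∪ KY={C,T} → {C,G,T} (+1)
site 2, node JU: J={A} ∪ U={G} → {A,G} (+1)
site 2, node KY: K={C} ∪ Y={A} → {A,C} (+1)
site 2, node JKUY: JU={A,G} ∩ KY={A,C} → {A} (+0)
site 3, node JU: J={T} ∪ U={A} → {A,T} (+1)
site 3, node KY: K={T} ∩ Y={T} → {T} (+0)
site 3, node JKUY: JU={A,T} ∩ KY={T} → {T} (+0)
site 4, node JU: J={A} ∪ U={T} → {A,T} (+1)
site 4, node KY: K={T} ∩ Y={T} → {T} (+0)
site 4, node JKUY: JU={A,T} ∩ KY={T} → {T} (+0)
per-site changes: [2, 2, 2, 1, 1]; total = 8

8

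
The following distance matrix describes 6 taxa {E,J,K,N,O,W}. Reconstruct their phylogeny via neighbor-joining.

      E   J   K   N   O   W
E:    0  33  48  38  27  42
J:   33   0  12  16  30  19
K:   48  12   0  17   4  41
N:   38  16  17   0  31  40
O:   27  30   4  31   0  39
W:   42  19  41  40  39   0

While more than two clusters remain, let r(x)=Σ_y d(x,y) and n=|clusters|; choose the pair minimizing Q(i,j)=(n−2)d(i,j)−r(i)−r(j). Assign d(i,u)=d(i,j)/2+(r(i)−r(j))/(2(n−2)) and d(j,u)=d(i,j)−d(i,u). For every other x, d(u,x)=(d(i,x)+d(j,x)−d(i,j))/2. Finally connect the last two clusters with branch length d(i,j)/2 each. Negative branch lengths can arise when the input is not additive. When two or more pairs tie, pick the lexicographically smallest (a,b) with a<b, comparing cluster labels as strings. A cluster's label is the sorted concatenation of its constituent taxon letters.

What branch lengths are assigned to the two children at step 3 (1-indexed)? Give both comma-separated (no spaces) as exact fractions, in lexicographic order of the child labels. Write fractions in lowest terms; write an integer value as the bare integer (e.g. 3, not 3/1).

iteration 1: select K,O (d=4, Q=-237); attach at lengths (7/8, 25/8); label the merged cluster KO
  updated: d(E,KO)=71/2, d(J,KO)=19, d(KO,N)=22, d(KO,W)=38
iteration 2: select J,W (d=19, Q=-169); attach at lengths (5/6, 109/6); label the merged cluster JW
  updated: d(E,JW)=28, d(JW,KO)=19, d(JW,N)=37/2
iteration 3: select E,JW (d=28, Q=-111); attach at lengths (23, 5); label the merged cluster EJW
  updated: d(EJW,KO)=53/4, d(EJW,N)=57/4
iteration 4: select EJW,KO (d=53/4, Q=-99/2); attach at lengths (11/4, 21/2); label the merged cluster EJKOW
  updated: d(EJKOW,N)=23/2
iteration 5: select EJKOW,N (d=23/2); attach at lengths (23/4, 23/4); label the merged cluster EJKNOW
final tree: (((E:23,(J:5/6,W:109/6):5):11/4,(K:7/8,O:25/8):21/2):23/4,N:23/4)
total length: 303/4

23,5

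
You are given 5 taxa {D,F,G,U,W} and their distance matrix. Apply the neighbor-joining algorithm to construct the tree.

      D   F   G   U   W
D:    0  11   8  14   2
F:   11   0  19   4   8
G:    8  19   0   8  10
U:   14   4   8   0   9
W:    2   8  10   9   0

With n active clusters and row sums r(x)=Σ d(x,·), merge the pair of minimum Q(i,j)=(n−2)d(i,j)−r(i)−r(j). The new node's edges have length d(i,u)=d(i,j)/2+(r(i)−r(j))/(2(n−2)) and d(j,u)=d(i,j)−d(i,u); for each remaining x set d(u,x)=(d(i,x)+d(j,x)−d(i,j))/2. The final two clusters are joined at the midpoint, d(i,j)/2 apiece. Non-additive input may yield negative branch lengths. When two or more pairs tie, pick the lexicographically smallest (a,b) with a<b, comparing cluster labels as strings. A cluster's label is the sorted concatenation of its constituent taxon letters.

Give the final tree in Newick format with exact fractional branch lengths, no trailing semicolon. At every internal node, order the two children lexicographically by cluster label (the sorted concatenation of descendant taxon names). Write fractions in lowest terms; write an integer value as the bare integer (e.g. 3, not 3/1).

(((D:3/2,W:1/2):2,(F:19/6,U:5/6):11/2):3,G:3)

iteration 1: select F,U (d=4, Q=-65); attach at lengths (19/6, 5/6); label the merged cluster FU
  updated: d(D,FU)=21/2, d(FU,G)=23/2, d(FU,W)=13/2
iteration 2: select D,W (d=2, Q=-35); attach at lengths (3/2, 1/2); label the merged cluster DW
  updated: d(DW,FU)=15/2, d(DW,G)=8
iteration 3: select DW,FU (d=15/2, Q=-27); attach at lengths (2, 11/2); label the merged cluster DFUW
  updated: d(DFUW,G)=6
iteration 4: select DFUW,G (d=6); attach at lengths (3, 3); label the merged cluster DFGUW
final tree: (((D:3/2,W:1/2):2,(F:19/6,U:5/6):11/2):3,G:3)
total length: 39/2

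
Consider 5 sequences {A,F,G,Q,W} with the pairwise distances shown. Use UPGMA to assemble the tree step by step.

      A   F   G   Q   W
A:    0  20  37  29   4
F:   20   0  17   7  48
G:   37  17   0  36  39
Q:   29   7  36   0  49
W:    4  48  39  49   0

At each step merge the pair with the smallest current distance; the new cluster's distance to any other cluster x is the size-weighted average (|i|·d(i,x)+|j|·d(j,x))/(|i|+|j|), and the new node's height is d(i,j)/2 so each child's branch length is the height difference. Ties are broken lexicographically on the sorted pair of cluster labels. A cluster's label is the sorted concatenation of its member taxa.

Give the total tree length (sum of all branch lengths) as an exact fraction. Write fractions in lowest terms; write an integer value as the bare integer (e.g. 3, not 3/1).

223/4

step 1: merge (A,W) at d=4; branch lengths A→2, W→2; new cluster AW
  updated: d(AW,F)=34, d(AW,G)=38, d(AW,Q)=39
step 2: merge (F,Q) at d=7; branch lengths F→7/2, Q→7/2; new cluster FQ
  updated: d(AW,FQ)=73/2, d(FQ,G)=53/2
step 3: merge (FQ,G) at d=53/2; branch lengths FQ→39/4, G→53/4; new cluster FGQ
  updated: d(AW,FGQ)=37
step 4: merge (AW,FGQ) at d=37; branch lengths AW→33/2, FGQ→21/4; new cluster AFGQW
final tree: ((A:2,W:2):33/2,((F:7/2,Q:7/2):39/4,G:53/4):21/4)
total length: 223/4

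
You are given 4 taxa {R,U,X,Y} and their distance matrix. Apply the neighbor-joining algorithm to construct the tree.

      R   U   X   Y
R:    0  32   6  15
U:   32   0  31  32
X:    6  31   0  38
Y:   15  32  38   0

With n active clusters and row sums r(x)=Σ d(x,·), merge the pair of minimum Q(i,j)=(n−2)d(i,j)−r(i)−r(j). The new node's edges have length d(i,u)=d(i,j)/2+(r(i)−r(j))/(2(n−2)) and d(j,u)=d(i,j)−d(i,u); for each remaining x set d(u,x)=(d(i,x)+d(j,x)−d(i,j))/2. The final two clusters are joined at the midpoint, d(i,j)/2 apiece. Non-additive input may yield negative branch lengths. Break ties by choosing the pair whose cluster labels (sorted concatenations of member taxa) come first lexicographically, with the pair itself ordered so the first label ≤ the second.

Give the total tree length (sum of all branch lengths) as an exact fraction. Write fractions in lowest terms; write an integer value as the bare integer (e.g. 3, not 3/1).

step 1: merge (R,X) at d=6, Q=-116; branch lengths R→-5/2, X→17/2; new cluster RX
  updated: d(RX,U)=57/2, d(RX,Y)=47/2
step 2: merge (RX,U) at d=57/2, Q=-84; branch lengths RX→10, U→37/2; new cluster RUX
  updated: d(RUX,Y)=27/2
step 3: merge (RUX,Y) at d=27/2; branch lengths RUX→27/4, Y→27/4; new cluster RUXY
final tree: (((R:-5/2,X:17/2):10,U:37/2):27/4,Y:27/4)
total length: 48

48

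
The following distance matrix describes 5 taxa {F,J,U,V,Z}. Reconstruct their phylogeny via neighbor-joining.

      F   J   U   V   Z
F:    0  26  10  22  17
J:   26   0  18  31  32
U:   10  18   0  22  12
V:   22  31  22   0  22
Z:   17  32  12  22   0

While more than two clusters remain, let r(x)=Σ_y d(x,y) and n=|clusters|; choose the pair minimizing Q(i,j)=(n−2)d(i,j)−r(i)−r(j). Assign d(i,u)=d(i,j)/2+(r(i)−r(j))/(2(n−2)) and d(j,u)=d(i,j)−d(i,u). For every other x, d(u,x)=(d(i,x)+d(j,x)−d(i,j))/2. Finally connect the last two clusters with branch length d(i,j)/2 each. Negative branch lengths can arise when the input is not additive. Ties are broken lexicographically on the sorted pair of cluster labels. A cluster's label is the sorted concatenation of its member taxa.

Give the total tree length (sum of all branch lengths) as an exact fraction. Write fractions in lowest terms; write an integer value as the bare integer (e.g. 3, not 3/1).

407/8

1. join J+U (d=18, Q=-115) ⇒ JU; edges |J|=33/2, |U|=3/2
  updated: d(F,JU)=9, d(JU,V)=35/2, d(JU,Z)=13
2. join F+JU (d=9, Q=-139/2) ⇒ FJU; edges |F|=53/8, |JU|=19/8
  updated: d(FJU,V)=61/4, d(FJU,Z)=21/2
3. join FJU+V (d=61/4, Q=-191/4) ⇒ FJUV; edges |FJU|=15/8, |V|=107/8
  updated: d(FJUV,Z)=69/8
4. join FJUV+Z (d=69/8) ⇒ FJUVZ; edges |FJUV|=69/16, |Z|=69/16
final tree: (((F:53/8,(J:33/2,U:3/2):19/8):15/8,V:107/8):69/16,Z:69/16)
total length: 407/8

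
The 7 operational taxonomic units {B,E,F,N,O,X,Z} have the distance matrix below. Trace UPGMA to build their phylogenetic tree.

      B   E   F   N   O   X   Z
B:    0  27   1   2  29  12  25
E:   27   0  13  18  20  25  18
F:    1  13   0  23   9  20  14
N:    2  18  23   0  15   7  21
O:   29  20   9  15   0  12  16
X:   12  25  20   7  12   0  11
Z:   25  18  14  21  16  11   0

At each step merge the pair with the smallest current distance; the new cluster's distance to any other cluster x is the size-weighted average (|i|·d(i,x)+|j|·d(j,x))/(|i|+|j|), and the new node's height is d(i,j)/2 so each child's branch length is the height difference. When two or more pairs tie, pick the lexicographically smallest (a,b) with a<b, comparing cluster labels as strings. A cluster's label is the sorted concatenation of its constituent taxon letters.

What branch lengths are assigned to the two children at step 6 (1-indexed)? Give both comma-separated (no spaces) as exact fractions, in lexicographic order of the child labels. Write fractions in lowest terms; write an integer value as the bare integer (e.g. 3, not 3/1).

83/60,121/12

iteration 1: select B,F (d=1); attach at lengths (1/2, 1/2); label the merged cluster BF
  updated: d(BF,E)=20, d(BF,N)=25/2, d(BF,O)=19, d(BF,X)=16, d(BF,Z)=39/2
iteration 2: select N,X (d=7); attach at lengths (7/2, 7/2); label the merged cluster NX
  updated: d(BF,NX)=57/4, d(E,NX)=43/2, d(NX,O)=27/2, d(NX,Z)=16
iteration 3: select NX,O (d=27/2); attach at lengths (13/4, 27/4); label the merged cluster NOX
  updated: d(BF,NOX)=95/6, d(E,NOX)=21, d(NOX,Z)=16
iteration 4: select BF,NOX (d=95/6); attach at lengths (89/12, 7/6); label the merged cluster BFNOX
  updated: d(BFNOX,E)=103/5, d(BFNOX,Z)=87/5
iteration 5: select BFNOX,Z (d=87/5); attach at lengths (47/60, 87/10); label the merged cluster BFNOXZ
  updated: d(BFNOXZ,E)=121/6
iteration 6: select BFNOXZ,E (d=121/6); attach at lengths (83/60, 121/12); label the merged cluster BEFNOXZ
final tree: ((((B:1/2,F:1/2):89/12,((N:7/2,X:7/2):13/4,O:27/4):7/6):47/60,Z:87/10):83/60,E:121/12)
total length: 713/15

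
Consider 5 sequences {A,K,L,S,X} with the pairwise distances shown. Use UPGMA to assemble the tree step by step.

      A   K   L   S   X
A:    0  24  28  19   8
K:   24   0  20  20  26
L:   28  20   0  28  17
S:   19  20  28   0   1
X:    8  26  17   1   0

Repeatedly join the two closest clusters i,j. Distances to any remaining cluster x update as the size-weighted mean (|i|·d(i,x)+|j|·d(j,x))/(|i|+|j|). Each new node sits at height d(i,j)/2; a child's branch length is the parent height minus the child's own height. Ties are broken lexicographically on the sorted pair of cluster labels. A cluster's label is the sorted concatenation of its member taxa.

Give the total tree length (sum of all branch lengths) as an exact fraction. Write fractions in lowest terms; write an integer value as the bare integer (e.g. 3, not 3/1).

493/12

step 1: merge (S,X) at d=1; branch lengths S→1/2, X→1/2; new cluster SX
  updated: d(A,SX)=27/2, d(K,SX)=23, d(L,SX)=45/2
step 2: merge (A,SX) at d=27/2; branch lengths A→27/4, SX→25/4; new cluster ASX
  updated: d(ASX,K)=70/3, d(ASX,L)=73/3
step 3: merge (K,L) at d=20; branch lengths K→10, L→10; new cluster KL
  updated: d(ASX,KL)=143/6
step 4: merge (ASX,KL) at d=143/6; branch lengths ASX→31/6, KL→23/12; new cluster AKLSX
final tree: ((A:27/4,(S:1/2,X:1/2):25/4):31/6,(K:10,L:10):23/12)
total length: 493/12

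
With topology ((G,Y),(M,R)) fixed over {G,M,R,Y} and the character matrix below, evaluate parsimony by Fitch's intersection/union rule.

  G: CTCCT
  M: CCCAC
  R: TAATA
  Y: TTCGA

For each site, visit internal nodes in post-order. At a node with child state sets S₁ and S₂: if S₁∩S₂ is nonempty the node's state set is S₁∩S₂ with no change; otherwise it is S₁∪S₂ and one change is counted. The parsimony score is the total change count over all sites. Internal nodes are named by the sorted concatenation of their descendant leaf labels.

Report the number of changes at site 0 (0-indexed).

GY@0: {C} ∪ {T} = {C,T} (union, +1)
MR@0: {C} ∪ {T} = {C,T} (union, +1)
GMRY@0: {C,T} ∩ {C,T} = {C,T} (intersection, +0)
GY@1: {T} ∩ {T} = {T} (intersection, +0)
MR@1: {C} ∪ {A} = {A,C} (union, +1)
GMRY@1: {T} ∪ {A,C} = {A,C,T} (union, +1)
GY@2: {C} ∩ {C} = {C} (intersection, +0)
MR@2: {C} ∪ {A} = {A,C} (union, +1)
GMRY@2: {C} ∩ {A,C} = {C} (intersection, +0)
GY@3: {C} ∪ {G} = {C,G} (union, +1)
MR@3: {A} ∪ {T} = {A,T} (union, +1)
GMRY@3: {C,G} ∪ {A,T} = {A,C,G,T} (union, +1)
GY@4: {T} ∪ {A} = {A,T} (union, +1)
MR@4: {C} ∪ {A} = {A,C} (union, +1)
GMRY@4: {A,T} ∩ {A,C} = {A} (intersection, +0)
per-site changes: [2, 2, 1, 3, 2]; total = 10

2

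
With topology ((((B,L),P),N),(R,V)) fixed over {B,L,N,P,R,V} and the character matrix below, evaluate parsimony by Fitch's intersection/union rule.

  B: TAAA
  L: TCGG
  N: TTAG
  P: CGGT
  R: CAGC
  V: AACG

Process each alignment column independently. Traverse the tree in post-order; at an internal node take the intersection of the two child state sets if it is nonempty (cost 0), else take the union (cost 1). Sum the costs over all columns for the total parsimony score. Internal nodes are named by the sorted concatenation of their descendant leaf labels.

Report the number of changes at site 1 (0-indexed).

[col 0] BL: children B:{T}, L:{T} ∩→ {T}; cost 0
[col 0] BLP: children BL:{T}, P:{C} ∪→ {C,T}; cost 1
[col 0] BLNP: children BLP:{C,T}, N:{T} ∩→ {T}; cost 0
[col 0] RV: children R:{C}, V:{A} ∪→ {A,C}; cost 1
[col 0] BLNPRV: children BLNP:{T}, RV:{A,C} ∪→ {A,C,T}; cost 1
[col 1] BL: children B:{A}, L:{C} ∪→ {A,C}; cost 1
[col 1] BLP: children BL:{A,C}, P:{G} ∪→ {A,C,G}; cost 1
[col 1] BLNP: children BLP:{A,C,G}, N:{T} ∪→ {A,C,G,T}; cost 1
[col 1] RV: children R:{A}, V:{A} ∩→ {A}; cost 0
[col 1] BLNPRV: children BLNP:{A,C,G,T}, RV:{A} ∩→ {A}; cost 0
[col 2] BL: children B:{A}, L:{G} ∪→ {A,G}; cost 1
[col 2] BLP: children BL:{A,G}, P:{G} ∩→ {G}; cost 0
[col 2] BLNP: children BLP:{G}, N:{A} ∪→ {A,G}; cost 1
[col 2] RV: children R:{G}, V:{C} ∪→ {C,G}; cost 1
[col 2] BLNPRV: children BLNP:{A,G}, RV:{C,G} ∩→ {G}; cost 0
[col 3] BL: children B:{A}, L:{G} ∪→ {A,G}; cost 1
[col 3] BLP: children BL:{A,G}, P:{T} ∪→ {A,G,T}; cost 1
[col 3] BLNP: children BLP:{A,G,T}, N:{G} ∩→ {G}; cost 0
[col 3] RV: children R:{C}, V:{G} ∪→ {C,G}; cost 1
[col 3] BLNPRV: children BLNP:{G}, RV:{C,G} ∩→ {G}; cost 0
per-site changes: [3, 3, 3, 3]; total = 12

3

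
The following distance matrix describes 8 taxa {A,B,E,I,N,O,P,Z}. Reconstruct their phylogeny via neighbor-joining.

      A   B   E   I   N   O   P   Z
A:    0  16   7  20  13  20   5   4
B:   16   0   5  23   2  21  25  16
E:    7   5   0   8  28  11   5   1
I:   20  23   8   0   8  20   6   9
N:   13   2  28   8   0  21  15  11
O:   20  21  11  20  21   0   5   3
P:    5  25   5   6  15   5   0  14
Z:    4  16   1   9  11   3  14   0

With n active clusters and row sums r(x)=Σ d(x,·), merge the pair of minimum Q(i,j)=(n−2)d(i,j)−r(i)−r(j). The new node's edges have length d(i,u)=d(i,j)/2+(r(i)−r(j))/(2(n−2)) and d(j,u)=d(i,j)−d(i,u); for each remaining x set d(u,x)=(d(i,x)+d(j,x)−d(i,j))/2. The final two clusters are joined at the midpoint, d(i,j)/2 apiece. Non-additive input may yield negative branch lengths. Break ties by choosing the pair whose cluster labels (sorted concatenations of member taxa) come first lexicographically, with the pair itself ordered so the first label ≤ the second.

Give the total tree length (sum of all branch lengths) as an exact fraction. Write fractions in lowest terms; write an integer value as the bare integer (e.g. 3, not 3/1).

279/8

1. join B+N (d=2, Q=-194) ⇒ BN; edges |B|=11/6, |N|=1/6
  updated: d(A,BN)=27/2, d(BN,E)=31/2, d(BN,I)=29/2, d(BN,O)=20, d(BN,P)=19, d(BN,Z)=25/2
2. join O+P (d=5, Q=-108) ⇒ OP; edges |O|=5, |P|=0
  updated: d(A,OP)=10, d(BN,OP)=17, d(E,OP)=11/2, d(I,OP)=21/2, d(OP,Z)=6
3. join BN+I (d=29/2, Q=-77) ⇒ BIN; edges |BN|=69/8, |I|=47/8
  updated: d(A,BIN)=19/2, d(BIN,E)=9/2, d(BIN,OP)=13/2, d(BIN,Z)=7/2
4. join A+Z (d=4, Q=-33) ⇒ AZ; edges |A|=14/3, |Z|=-2/3
  updated: d(AZ,BIN)=9/2, d(AZ,E)=2, d(AZ,OP)=6
5. join AZ+E (d=2, Q=-41/2) ⇒ AEZ; edges |AZ|=9/8, |E|=7/8
  updated: d(AEZ,BIN)=7/2, d(AEZ,OP)=19/4
6. join AEZ+BIN (d=7/2, Q=-59/4) ⇒ ABEINZ; edges |AEZ|=7/8, |BIN|=21/8
  updated: d(ABEINZ,OP)=31/8
7. join ABEINZ+OP (d=31/8) ⇒ ABEINOPZ; edges |ABEINZ|=31/16, |OP|=31/16
final tree: ((((A:14/3,Z:-2/3):9/8,E:7/8):7/8,((B:11/6,N:1/6):69/8,I:47/8):21/8):31/16,(O:5,P:0):31/16)
total length: 279/8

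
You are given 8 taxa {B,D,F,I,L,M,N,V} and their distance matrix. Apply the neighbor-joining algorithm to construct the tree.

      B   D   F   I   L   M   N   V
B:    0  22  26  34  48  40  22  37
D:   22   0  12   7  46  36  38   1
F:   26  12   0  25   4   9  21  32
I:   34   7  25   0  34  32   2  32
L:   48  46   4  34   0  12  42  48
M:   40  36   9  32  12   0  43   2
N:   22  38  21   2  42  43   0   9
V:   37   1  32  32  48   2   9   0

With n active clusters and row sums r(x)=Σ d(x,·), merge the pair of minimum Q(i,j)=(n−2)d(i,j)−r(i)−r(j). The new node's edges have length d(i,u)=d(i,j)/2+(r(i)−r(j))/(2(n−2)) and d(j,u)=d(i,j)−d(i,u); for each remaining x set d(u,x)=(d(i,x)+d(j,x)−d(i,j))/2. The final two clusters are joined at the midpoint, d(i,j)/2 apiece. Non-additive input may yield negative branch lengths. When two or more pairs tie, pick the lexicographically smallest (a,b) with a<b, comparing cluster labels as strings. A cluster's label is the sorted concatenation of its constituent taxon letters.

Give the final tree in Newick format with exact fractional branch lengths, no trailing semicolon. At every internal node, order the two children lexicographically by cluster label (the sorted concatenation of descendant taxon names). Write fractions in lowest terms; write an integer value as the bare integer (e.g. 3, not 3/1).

1. join F+L (d=4, Q=-339) ⇒ FL; edges |F|=-27/4, |L|=43/4
  updated: d(B,FL)=35, d(D,FL)=27, d(FL,I)=55/2, d(FL,M)=17/2, d(FL,N)=59/2, d(FL,V)=38
2. join FL+M (d=17/2, Q=-569/2) ⇒ FLM; edges |FL|=93/20, |M|=77/20
  updated: d(B,FLM)=133/4, d(D,FLM)=109/4, d(FLM,I)=51/2, d(FLM,N)=32, d(FLM,V)=63/4
3. join I+N (d=2, Q=-391/2) ⇒ IN; edges |I|=11/16, |N|=21/16
  updated: d(B,IN)=27, d(D,IN)=43/2, d(FLM,IN)=111/4, d(IN,V)=39/2
4. join D+V (d=1, Q=-142) ⇒ DV; edges |D|=1/4, |V|=3/4
  updated: d(B,DV)=29, d(DV,FLM)=21, d(DV,IN)=20
5. join B+IN (d=27, Q=-110) ⇒ BIN; edges |B|=137/8, |IN|=79/8
  updated: d(BIN,DV)=11, d(BIN,FLM)=17
6. join BIN+DV (d=11, Q=-49) ⇒ BDINV; edges |BIN|=7/2, |DV|=15/2
  updated: d(BDINV,FLM)=27/2
7. join BDINV+FLM (d=27/2) ⇒ BDFILMNV; edges |BDINV|=27/4, |FLM|=27/4
final tree: (((B:137/8,(I:11/16,N:21/16):79/8):7/2,(D:1/4,V:3/4):15/2):27/4,((F:-27/4,L:43/4):93/20,M:77/20):27/4)
total length: 67

(((B:137/8,(I:11/16,N:21/16):79/8):7/2,(D:1/4,V:3/4):15/2):27/4,((F:-27/4,L:43/4):93/20,M:77/20):27/4)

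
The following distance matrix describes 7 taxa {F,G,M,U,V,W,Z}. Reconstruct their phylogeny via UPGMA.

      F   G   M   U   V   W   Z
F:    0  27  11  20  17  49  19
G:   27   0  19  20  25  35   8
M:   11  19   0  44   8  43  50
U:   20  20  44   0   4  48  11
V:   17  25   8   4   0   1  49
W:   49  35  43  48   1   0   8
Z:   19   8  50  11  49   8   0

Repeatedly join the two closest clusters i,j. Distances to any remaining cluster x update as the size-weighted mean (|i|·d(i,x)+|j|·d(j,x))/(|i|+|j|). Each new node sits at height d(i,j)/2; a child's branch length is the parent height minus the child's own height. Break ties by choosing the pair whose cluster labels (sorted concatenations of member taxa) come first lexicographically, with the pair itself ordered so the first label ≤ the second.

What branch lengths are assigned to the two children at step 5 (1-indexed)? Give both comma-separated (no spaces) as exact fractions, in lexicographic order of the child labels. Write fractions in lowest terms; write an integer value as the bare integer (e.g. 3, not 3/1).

19/3,163/12

iteration 1: select V,W (d=1); attach at lengths (1/2, 1/2); label the merged cluster VW
  updated: d(F,VW)=33, d(G,VW)=30, d(M,VW)=51/2, d(U,VW)=26, d(VW,Z)=57/2
iteration 2: select G,Z (d=8); attach at lengths (4, 4); label the merged cluster GZ
  updated: d(F,GZ)=23, d(GZ,M)=69/2, d(GZ,U)=31/2, d(GZ,VW)=117/4
iteration 3: select F,M (d=11); attach at lengths (11/2, 11/2); label the merged cluster FM
  updated: d(FM,GZ)=115/4, d(FM,U)=32, d(FM,VW)=117/4
iteration 4: select GZ,U (d=31/2); attach at lengths (15/4, 31/4); label the merged cluster GUZ
  updated: d(FM,GUZ)=179/6, d(GUZ,VW)=169/6
iteration 5: select GUZ,VW (d=169/6); attach at lengths (19/3, 163/12); label the merged cluster GUVWZ
  updated: d(FM,GUVWZ)=148/5
iteration 6: select FM,GUVWZ (d=148/5); attach at lengths (93/10, 43/60); label the merged cluster FGMUVWZ
final tree: ((F:11/2,M:11/2):93/10,(((G:4,Z:4):15/4,U:31/4):19/3,(V:1/2,W:1/2):163/12):43/60)
total length: 1843/30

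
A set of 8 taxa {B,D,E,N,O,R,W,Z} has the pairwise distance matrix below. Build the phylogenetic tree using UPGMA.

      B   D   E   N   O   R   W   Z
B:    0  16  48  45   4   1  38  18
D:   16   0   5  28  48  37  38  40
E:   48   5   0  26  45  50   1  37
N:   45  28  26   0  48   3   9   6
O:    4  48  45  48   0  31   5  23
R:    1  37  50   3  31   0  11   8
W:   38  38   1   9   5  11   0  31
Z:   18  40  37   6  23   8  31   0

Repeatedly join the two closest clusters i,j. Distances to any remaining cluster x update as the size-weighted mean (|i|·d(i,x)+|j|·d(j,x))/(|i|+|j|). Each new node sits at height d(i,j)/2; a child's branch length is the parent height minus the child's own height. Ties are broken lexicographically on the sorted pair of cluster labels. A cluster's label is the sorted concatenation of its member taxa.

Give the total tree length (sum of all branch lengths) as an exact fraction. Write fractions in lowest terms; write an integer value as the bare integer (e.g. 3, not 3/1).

1337/20

step 1: merge (B,R) at d=1; branch lengths B→1/2, R→1/2; new cluster BR
  updated: d(BR,D)=53/2, d(BR,E)=49, d(BR,N)=24, d(BR,O)=35/2, d(BR,W)=49/2, d(BR,Z)=13
step 2: merge (E,W) at d=1; branch lengths E→1/2, W→1/2; new cluster EW
  updated: d(BR,EW)=147/4, d(D,EW)=43/2, d(EW,N)=35/2, d(EW,O)=25, d(EW,Z)=34
step 3: merge (N,Z) at d=6; branch lengths N→3, Z→3; new cluster NZ
  updated: d(BR,NZ)=37/2, d(D,NZ)=34, d(EW,NZ)=103/4, d(NZ,O)=71/2
step 4: merge (BR,O) at d=35/2; branch lengths BR→33/4, O→35/4; new cluster BOR
  updated: d(BOR,D)=101/3, d(BOR,EW)=197/6, d(BOR,NZ)=145/6
step 5: merge (D,EW) at d=43/2; branch lengths D→43/4, EW→41/4; new cluster DEW
  updated: d(BOR,DEW)=298/9, d(DEW,NZ)=57/2
step 6: merge (BOR,NZ) at d=145/6; branch lengths BOR→10/3, NZ→109/12; new cluster BNORZ
  updated: d(BNORZ,DEW)=469/15
step 7: merge (BNORZ,DEW) at d=469/15; branch lengths BNORZ→71/20, DEW→293/60; new cluster BDENORWZ
final tree: ((((B:1/2,R:1/2):33/4,O:35/4):10/3,(N:3,Z:3):109/12):71/20,(D:43/4,(E:1/2,W:1/2):41/4):293/60)
total length: 1337/20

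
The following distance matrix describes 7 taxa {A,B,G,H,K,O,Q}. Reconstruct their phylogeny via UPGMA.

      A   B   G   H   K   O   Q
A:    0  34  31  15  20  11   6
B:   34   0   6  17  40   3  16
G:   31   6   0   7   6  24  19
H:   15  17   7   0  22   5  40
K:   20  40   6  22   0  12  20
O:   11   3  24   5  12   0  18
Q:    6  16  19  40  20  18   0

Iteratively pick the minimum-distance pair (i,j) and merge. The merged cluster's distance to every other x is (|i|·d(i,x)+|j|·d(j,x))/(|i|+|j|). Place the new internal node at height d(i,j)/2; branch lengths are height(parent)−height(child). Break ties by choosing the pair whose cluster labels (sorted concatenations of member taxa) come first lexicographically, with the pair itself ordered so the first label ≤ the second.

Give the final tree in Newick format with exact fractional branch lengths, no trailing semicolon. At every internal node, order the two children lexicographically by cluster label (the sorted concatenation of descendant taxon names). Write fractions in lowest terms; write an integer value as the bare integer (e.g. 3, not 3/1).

((A:3,Q:3):41/5,(((B:3/2,O:3/2):4,H:11/2):15/4,(G:3,K:3):25/4):39/20)

iteration 1: select B,O (d=3); attach at lengths (3/2, 3/2); label the merged cluster BO
  updated: d(A,BO)=45/2, d(BO,G)=15, d(BO,H)=11, d(BO,K)=26, d(BO,Q)=17
iteration 2: select A,Q (d=6); attach at lengths (3, 3); label the merged cluster AQ
  updated: d(AQ,BO)=79/4, d(AQ,G)=25, d(AQ,H)=55/2, d(AQ,K)=20
iteration 3: select G,K (d=6); attach at lengths (3, 3); label the merged cluster GK
  updated: d(AQ,GK)=45/2, d(BO,GK)=41/2, d(GK,H)=29/2
iteration 4: select BO,H (d=11); attach at lengths (4, 11/2); label the merged cluster BHO
  updated: d(AQ,BHO)=67/3, d(BHO,GK)=37/2
iteration 5: select BHO,GK (d=37/2); attach at lengths (15/4, 25/4); label the merged cluster BGHKO
  updated: d(AQ,BGHKO)=112/5
iteration 6: select AQ,BGHKO (d=112/5); attach at lengths (41/5, 39/20); label the merged cluster ABGHKOQ
final tree: ((A:3,Q:3):41/5,(((B:3/2,O:3/2):4,H:11/2):15/4,(G:3,K:3):25/4):39/20)
total length: 893/20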